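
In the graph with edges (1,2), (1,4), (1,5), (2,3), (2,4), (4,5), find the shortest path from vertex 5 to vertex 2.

Step 1: Build adjacency list:
  1: 2, 4, 5
  2: 1, 3, 4
  3: 2
  4: 1, 2, 5
  5: 1, 4

Step 2: BFS from vertex 5 to find shortest path to 2:
  vertex 1 reached at distance 1
  vertex 4 reached at distance 1
  vertex 2 reached at distance 2

Step 3: Shortest path: 5 -> 4 -> 2
Path length: 2 edges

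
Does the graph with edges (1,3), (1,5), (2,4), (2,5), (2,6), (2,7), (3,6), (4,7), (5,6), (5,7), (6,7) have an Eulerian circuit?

Step 1: Find the degree of each vertex:
  deg(1) = 2
  deg(2) = 4
  deg(3) = 2
  deg(4) = 2
  deg(5) = 4
  deg(6) = 4
  deg(7) = 4

Step 2: Count vertices with odd degree:
  All vertices have even degree (0 odd-degree vertices)

Step 3: Apply Euler's theorem:
  - Eulerian circuit exists iff graph is connected and all vertices have even degree
  - Eulerian path exists iff graph is connected and has 0 or 2 odd-degree vertices

Graph is connected with 0 odd-degree vertices.
Both Eulerian circuit and Eulerian path exist.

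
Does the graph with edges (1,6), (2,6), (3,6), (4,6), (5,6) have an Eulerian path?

Step 1: Find the degree of each vertex:
  deg(1) = 1
  deg(2) = 1
  deg(3) = 1
  deg(4) = 1
  deg(5) = 1
  deg(6) = 5

Step 2: Count vertices with odd degree:
  Odd-degree vertices: 1, 2, 3, 4, 5, 6 (6 total)

Step 3: Apply Euler's theorem:
  - Eulerian circuit exists iff graph is connected and all vertices have even degree
  - Eulerian path exists iff graph is connected and has 0 or 2 odd-degree vertices

Graph has 6 odd-degree vertices (need 0 or 2).
Neither Eulerian path nor Eulerian circuit exists.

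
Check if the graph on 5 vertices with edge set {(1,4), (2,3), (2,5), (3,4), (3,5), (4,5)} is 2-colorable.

Step 1: Attempt 2-coloring using BFS:
  Start at vertex 1, assign color 0
  Color vertex 4 with color 1 (neighbor of 1)
  Color vertex 3 with color 0 (neighbor of 4)
  Color vertex 5 with color 0 (neighbor of 4)
  Color vertex 2 with color 1 (neighbor of 3)

Step 2: Conflict found! Vertices 3 and 5 are adjacent but have the same color.
This means the graph contains an odd cycle.

The graph is NOT bipartite.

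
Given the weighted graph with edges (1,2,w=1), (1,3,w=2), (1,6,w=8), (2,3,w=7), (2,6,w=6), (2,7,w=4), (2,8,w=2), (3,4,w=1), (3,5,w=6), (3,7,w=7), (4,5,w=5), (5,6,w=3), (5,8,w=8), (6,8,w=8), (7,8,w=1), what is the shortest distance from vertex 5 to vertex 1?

Step 1: Build adjacency list with weights:
  1: 2(w=1), 3(w=2), 6(w=8)
  2: 1(w=1), 3(w=7), 6(w=6), 7(w=4), 8(w=2)
  3: 1(w=2), 2(w=7), 4(w=1), 5(w=6), 7(w=7)
  4: 3(w=1), 5(w=5)
  5: 3(w=6), 4(w=5), 6(w=3), 8(w=8)
  6: 1(w=8), 2(w=6), 5(w=3), 8(w=8)
  7: 2(w=4), 3(w=7), 8(w=1)
  8: 2(w=2), 5(w=8), 6(w=8), 7(w=1)

Step 2: Apply Dijkstra's algorithm from vertex 5:
  Visit vertex 5 (distance=0)
    Update dist[3] = 6
    Update dist[4] = 5
    Update dist[6] = 3
    Update dist[8] = 8
  Visit vertex 6 (distance=3)
    Update dist[1] = 11
    Update dist[2] = 9
  Visit vertex 4 (distance=5)
  Visit vertex 3 (distance=6)
    Update dist[1] = 8
    Update dist[7] = 13
  Visit vertex 1 (distance=8)

Step 3: Shortest path: 5 -> 3 -> 1
Total weight: 6 + 2 = 8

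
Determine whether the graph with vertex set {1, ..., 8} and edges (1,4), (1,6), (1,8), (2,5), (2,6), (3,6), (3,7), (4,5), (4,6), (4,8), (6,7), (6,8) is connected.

Step 1: Build adjacency list from edges:
  1: 4, 6, 8
  2: 5, 6
  3: 6, 7
  4: 1, 5, 6, 8
  5: 2, 4
  6: 1, 2, 3, 4, 7, 8
  7: 3, 6
  8: 1, 4, 6

Step 2: Run BFS/DFS from vertex 1:
  Visited: {1, 4, 6, 8, 5, 2, 3, 7}
  Reached 8 of 8 vertices

Step 3: All 8 vertices reached from vertex 1, so the graph is connected.
Answer: Yes, the graph is connected.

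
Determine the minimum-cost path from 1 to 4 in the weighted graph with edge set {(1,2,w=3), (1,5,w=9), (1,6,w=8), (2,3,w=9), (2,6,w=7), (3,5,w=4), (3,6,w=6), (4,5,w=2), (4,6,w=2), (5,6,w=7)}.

Step 1: Build adjacency list with weights:
  1: 2(w=3), 5(w=9), 6(w=8)
  2: 1(w=3), 3(w=9), 6(w=7)
  3: 2(w=9), 5(w=4), 6(w=6)
  4: 5(w=2), 6(w=2)
  5: 1(w=9), 3(w=4), 4(w=2), 6(w=7)
  6: 1(w=8), 2(w=7), 3(w=6), 4(w=2), 5(w=7)

Step 2: Apply Dijkstra's algorithm from vertex 1:
  Visit vertex 1 (distance=0)
    Update dist[2] = 3
    Update dist[5] = 9
    Update dist[6] = 8
  Visit vertex 2 (distance=3)
    Update dist[3] = 12
  Visit vertex 6 (distance=8)
    Update dist[4] = 10
  Visit vertex 5 (distance=9)
  Visit vertex 4 (distance=10)

Step 3: Shortest path: 1 -> 6 -> 4
Total weight: 8 + 2 = 10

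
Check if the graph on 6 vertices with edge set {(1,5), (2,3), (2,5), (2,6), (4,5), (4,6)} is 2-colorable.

Step 1: Attempt 2-coloring using BFS:
  Start at vertex 1, assign color 0
  Color vertex 5 with color 1 (neighbor of 1)
  Color vertex 2 with color 0 (neighbor of 5)
  Color vertex 4 with color 0 (neighbor of 5)
  Color vertex 3 with color 1 (neighbor of 2)
  Color vertex 6 with color 1 (neighbor of 2)

Step 2: 2-coloring succeeded. No conflicts found.
  Set A (color 0): {1, 2, 4}
  Set B (color 1): {3, 5, 6}

The graph is bipartite with partition {1, 2, 4}, {3, 5, 6}.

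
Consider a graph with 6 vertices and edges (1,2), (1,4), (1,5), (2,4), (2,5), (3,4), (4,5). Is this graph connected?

Step 1: Build adjacency list from edges:
  1: 2, 4, 5
  2: 1, 4, 5
  3: 4
  4: 1, 2, 3, 5
  5: 1, 2, 4
  6: (none)

Step 2: Run BFS/DFS from vertex 1:
  Visited: {1, 2, 4, 5, 3}
  Reached 5 of 6 vertices

Step 3: Only 5 of 6 vertices reached. Graph is disconnected.
Connected components: {1, 2, 3, 4, 5}, {6}
Answer: No, the graph is not connected (2 components).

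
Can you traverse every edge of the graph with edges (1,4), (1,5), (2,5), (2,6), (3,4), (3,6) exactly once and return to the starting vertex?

Step 1: Find the degree of each vertex:
  deg(1) = 2
  deg(2) = 2
  deg(3) = 2
  deg(4) = 2
  deg(5) = 2
  deg(6) = 2

Step 2: Count vertices with odd degree:
  All vertices have even degree (0 odd-degree vertices)

Step 3: Apply Euler's theorem:
  - Eulerian circuit exists iff graph is connected and all vertices have even degree
  - Eulerian path exists iff graph is connected and has 0 or 2 odd-degree vertices

Graph is connected with 0 odd-degree vertices.
Both Eulerian circuit and Eulerian path exist.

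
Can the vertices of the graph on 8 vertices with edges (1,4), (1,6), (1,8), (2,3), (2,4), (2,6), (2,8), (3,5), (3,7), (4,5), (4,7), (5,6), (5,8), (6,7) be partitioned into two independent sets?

Step 1: Attempt 2-coloring using BFS:
  Start at vertex 1, assign color 0
  Color vertex 4 with color 1 (neighbor of 1)
  Color vertex 6 with color 1 (neighbor of 1)
  Color vertex 8 with color 1 (neighbor of 1)
  Color vertex 2 with color 0 (neighbor of 4)
  Color vertex 5 with color 0 (neighbor of 4)
  Color vertex 7 with color 0 (neighbor of 4)
  Color vertex 3 with color 1 (neighbor of 2)

Step 2: 2-coloring succeeded. No conflicts found.
  Set A (color 0): {1, 2, 5, 7}
  Set B (color 1): {3, 4, 6, 8}

The graph is bipartite with partition {1, 2, 5, 7}, {3, 4, 6, 8}.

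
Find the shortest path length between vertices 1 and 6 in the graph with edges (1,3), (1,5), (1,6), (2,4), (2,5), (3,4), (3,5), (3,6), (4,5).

Step 1: Build adjacency list:
  1: 3, 5, 6
  2: 4, 5
  3: 1, 4, 5, 6
  4: 2, 3, 5
  5: 1, 2, 3, 4
  6: 1, 3

Step 2: BFS from vertex 1 to find shortest path to 6:
  vertex 3 reached at distance 1
  vertex 5 reached at distance 1
  vertex 6 reached at distance 1

Step 3: Shortest path: 1 -> 6
Path length: 1 edge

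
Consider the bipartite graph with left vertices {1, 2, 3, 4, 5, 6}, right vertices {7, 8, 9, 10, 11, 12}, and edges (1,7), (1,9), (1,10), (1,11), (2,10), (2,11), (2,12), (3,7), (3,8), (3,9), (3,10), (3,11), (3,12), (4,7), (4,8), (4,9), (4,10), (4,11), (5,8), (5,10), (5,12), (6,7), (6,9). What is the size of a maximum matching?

Step 1: List the neighbors of each left vertex:
  1: 7, 9, 10, 11
  2: 10, 11, 12
  3: 7, 8, 9, 10, 11, 12
  4: 7, 8, 9, 10, 11
  5: 8, 10, 12
  6: 7, 9

Step 2: Greedily match left vertices, then look for augmenting paths:
  Match 1 -- 11
  Match 2 -- 10
  Match 3 -- 8
  Match 4 -- 9
  Match 5 -- 12
  Match 6 -- 7
  No augmenting path remains.

Step 3: Verify this is maximum:
  Matching size 6 = min(|L|, |R|) = min(6, 6), which is an upper bound, so this matching is maximum.

Maximum matching: {(1,11), (2,10), (3,8), (4,9), (5,12), (6,7)}
Size: 6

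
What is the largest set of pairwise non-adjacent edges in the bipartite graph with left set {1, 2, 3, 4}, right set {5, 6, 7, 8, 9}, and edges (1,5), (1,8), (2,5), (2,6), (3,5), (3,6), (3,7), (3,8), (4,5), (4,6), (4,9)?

Step 1: List the neighbors of each left vertex:
  1: 5, 8
  2: 5, 6
  3: 5, 6, 7, 8
  4: 5, 6, 9

Step 2: Greedily match left vertices, then look for augmenting paths:
  Match 1 -- 5
  Match 2 -- 6
  Match 3 -- 7
  Match 4 -- 9
  No augmenting path remains.

Step 3: Verify this is maximum:
  Matching size 4 = min(|L|, |R|) = min(4, 5), which is an upper bound, so this matching is maximum.

Maximum matching: {(1,5), (2,6), (3,7), (4,9)}
Size: 4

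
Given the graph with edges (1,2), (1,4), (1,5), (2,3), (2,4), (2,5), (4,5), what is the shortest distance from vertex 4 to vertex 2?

Step 1: Build adjacency list:
  1: 2, 4, 5
  2: 1, 3, 4, 5
  3: 2
  4: 1, 2, 5
  5: 1, 2, 4

Step 2: BFS from vertex 4 to find shortest path to 2:
  vertex 1 reached at distance 1
  vertex 2 reached at distance 1

Step 3: Shortest path: 4 -> 2
Path length: 1 edge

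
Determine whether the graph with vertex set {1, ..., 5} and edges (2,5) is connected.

Step 1: Build adjacency list from edges:
  1: (none)
  2: 5
  3: (none)
  4: (none)
  5: 2

Step 2: Run BFS/DFS from vertex 1:
  Visited: {1}
  Reached 1 of 5 vertices

Step 3: Only 1 of 5 vertices reached. Graph is disconnected.
Connected components: {1}, {2, 5}, {3}, {4}
Answer: No, the graph is not connected (4 components).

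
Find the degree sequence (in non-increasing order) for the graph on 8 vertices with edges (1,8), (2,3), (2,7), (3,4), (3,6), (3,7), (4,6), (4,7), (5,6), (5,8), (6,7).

Step 1: Count edges incident to each vertex:
  deg(1) = 1 (neighbors: 8)
  deg(2) = 2 (neighbors: 3, 7)
  deg(3) = 4 (neighbors: 2, 4, 6, 7)
  deg(4) = 3 (neighbors: 3, 6, 7)
  deg(5) = 2 (neighbors: 6, 8)
  deg(6) = 4 (neighbors: 3, 4, 5, 7)
  deg(7) = 4 (neighbors: 2, 3, 4, 6)
  deg(8) = 2 (neighbors: 1, 5)

Step 2: Sort degrees in non-increasing order:
  Degrees: [1, 2, 4, 3, 2, 4, 4, 2] -> sorted: [4, 4, 4, 3, 2, 2, 2, 1]

Degree sequence: [4, 4, 4, 3, 2, 2, 2, 1]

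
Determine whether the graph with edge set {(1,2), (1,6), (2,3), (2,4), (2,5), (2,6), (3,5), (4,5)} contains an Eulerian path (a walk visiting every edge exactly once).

Step 1: Find the degree of each vertex:
  deg(1) = 2
  deg(2) = 5
  deg(3) = 2
  deg(4) = 2
  deg(5) = 3
  deg(6) = 2

Step 2: Count vertices with odd degree:
  Odd-degree vertices: 2, 5 (2 total)

Step 3: Apply Euler's theorem:
  - Eulerian circuit exists iff graph is connected and all vertices have even degree
  - Eulerian path exists iff graph is connected and has 0 or 2 odd-degree vertices

Graph is connected with exactly 2 odd-degree vertices (2, 5).
Eulerian path exists (starting and ending at the odd-degree vertices), but no Eulerian circuit.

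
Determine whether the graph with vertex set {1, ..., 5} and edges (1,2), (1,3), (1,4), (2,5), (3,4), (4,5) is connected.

Step 1: Build adjacency list from edges:
  1: 2, 3, 4
  2: 1, 5
  3: 1, 4
  4: 1, 3, 5
  5: 2, 4

Step 2: Run BFS/DFS from vertex 1:
  Visited: {1, 2, 3, 4, 5}
  Reached 5 of 5 vertices

Step 3: All 5 vertices reached from vertex 1, so the graph is connected.
Answer: Yes, the graph is connected.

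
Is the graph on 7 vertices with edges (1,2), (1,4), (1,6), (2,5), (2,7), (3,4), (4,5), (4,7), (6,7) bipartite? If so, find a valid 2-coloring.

Step 1: Attempt 2-coloring using BFS:
  Start at vertex 1, assign color 0
  Color vertex 2 with color 1 (neighbor of 1)
  Color vertex 4 with color 1 (neighbor of 1)
  Color vertex 6 with color 1 (neighbor of 1)
  Color vertex 5 with color 0 (neighbor of 2)
  Color vertex 7 with color 0 (neighbor of 2)
  Color vertex 3 with color 0 (neighbor of 4)

Step 2: 2-coloring succeeded. No conflicts found.
  Set A (color 0): {1, 3, 5, 7}
  Set B (color 1): {2, 4, 6}

The graph is bipartite with partition {1, 3, 5, 7}, {2, 4, 6}.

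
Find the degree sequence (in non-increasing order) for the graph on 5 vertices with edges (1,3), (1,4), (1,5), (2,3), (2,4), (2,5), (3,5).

Step 1: Count edges incident to each vertex:
  deg(1) = 3 (neighbors: 3, 4, 5)
  deg(2) = 3 (neighbors: 3, 4, 5)
  deg(3) = 3 (neighbors: 1, 2, 5)
  deg(4) = 2 (neighbors: 1, 2)
  deg(5) = 3 (neighbors: 1, 2, 3)

Step 2: Sort degrees in non-increasing order:
  Degrees: [3, 3, 3, 2, 3] -> sorted: [3, 3, 3, 3, 2]

Degree sequence: [3, 3, 3, 3, 2]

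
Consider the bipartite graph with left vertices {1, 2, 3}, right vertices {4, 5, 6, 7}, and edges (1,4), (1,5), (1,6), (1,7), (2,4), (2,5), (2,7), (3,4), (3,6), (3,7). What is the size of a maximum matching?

Step 1: List the neighbors of each left vertex:
  1: 4, 5, 6, 7
  2: 4, 5, 7
  3: 4, 6, 7

Step 2: Greedily match left vertices, then look for augmenting paths:
  Match 1 -- 4
  Match 2 -- 5
  Match 3 -- 6
  No augmenting path remains.

Step 3: Verify this is maximum:
  Matching size 3 = min(|L|, |R|) = min(3, 4), which is an upper bound, so this matching is maximum.

Maximum matching: {(1,4), (2,5), (3,6)}
Size: 3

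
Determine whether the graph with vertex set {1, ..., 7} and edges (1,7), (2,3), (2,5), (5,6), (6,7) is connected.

Step 1: Build adjacency list from edges:
  1: 7
  2: 3, 5
  3: 2
  4: (none)
  5: 2, 6
  6: 5, 7
  7: 1, 6

Step 2: Run BFS/DFS from vertex 1:
  Visited: {1, 7, 6, 5, 2, 3}
  Reached 6 of 7 vertices

Step 3: Only 6 of 7 vertices reached. Graph is disconnected.
Connected components: {1, 2, 3, 5, 6, 7}, {4}
Answer: No, the graph is not connected (2 components).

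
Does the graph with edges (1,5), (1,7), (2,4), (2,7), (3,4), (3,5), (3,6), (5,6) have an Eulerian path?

Step 1: Find the degree of each vertex:
  deg(1) = 2
  deg(2) = 2
  deg(3) = 3
  deg(4) = 2
  deg(5) = 3
  deg(6) = 2
  deg(7) = 2

Step 2: Count vertices with odd degree:
  Odd-degree vertices: 3, 5 (2 total)

Step 3: Apply Euler's theorem:
  - Eulerian circuit exists iff graph is connected and all vertices have even degree
  - Eulerian path exists iff graph is connected and has 0 or 2 odd-degree vertices

Graph is connected with exactly 2 odd-degree vertices (3, 5).
Eulerian path exists (starting and ending at the odd-degree vertices), but no Eulerian circuit.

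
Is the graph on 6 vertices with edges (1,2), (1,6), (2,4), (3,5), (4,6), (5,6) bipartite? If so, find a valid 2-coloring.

Step 1: Attempt 2-coloring using BFS:
  Start at vertex 1, assign color 0
  Color vertex 2 with color 1 (neighbor of 1)
  Color vertex 6 with color 1 (neighbor of 1)
  Color vertex 4 with color 0 (neighbor of 2)
  Color vertex 5 with color 0 (neighbor of 6)
  Color vertex 3 with color 1 (neighbor of 5)

Step 2: 2-coloring succeeded. No conflicts found.
  Set A (color 0): {1, 4, 5}
  Set B (color 1): {2, 3, 6}

The graph is bipartite with partition {1, 4, 5}, {2, 3, 6}.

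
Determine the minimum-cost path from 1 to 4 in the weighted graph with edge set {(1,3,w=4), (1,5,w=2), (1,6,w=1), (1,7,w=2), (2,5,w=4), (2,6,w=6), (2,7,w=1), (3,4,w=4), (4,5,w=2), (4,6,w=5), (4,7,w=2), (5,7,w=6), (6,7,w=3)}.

Step 1: Build adjacency list with weights:
  1: 3(w=4), 5(w=2), 6(w=1), 7(w=2)
  2: 5(w=4), 6(w=6), 7(w=1)
  3: 1(w=4), 4(w=4)
  4: 3(w=4), 5(w=2), 6(w=5), 7(w=2)
  5: 1(w=2), 2(w=4), 4(w=2), 7(w=6)
  6: 1(w=1), 2(w=6), 4(w=5), 7(w=3)
  7: 1(w=2), 2(w=1), 4(w=2), 5(w=6), 6(w=3)

Step 2: Apply Dijkstra's algorithm from vertex 1:
  Visit vertex 1 (distance=0)
    Update dist[3] = 4
    Update dist[5] = 2
    Update dist[6] = 1
    Update dist[7] = 2
  Visit vertex 6 (distance=1)
    Update dist[2] = 7
    Update dist[4] = 6
  Visit vertex 5 (distance=2)
    Update dist[2] = 6
    Update dist[4] = 4
  Visit vertex 7 (distance=2)
    Update dist[2] = 3
  Visit vertex 2 (distance=3)
  Visit vertex 3 (distance=4)
  Visit vertex 4 (distance=4)

Step 3: Shortest path: 1 -> 5 -> 4
Total weight: 2 + 2 = 4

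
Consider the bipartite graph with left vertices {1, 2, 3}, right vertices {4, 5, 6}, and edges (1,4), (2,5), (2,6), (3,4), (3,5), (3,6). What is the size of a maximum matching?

Step 1: List the neighbors of each left vertex:
  1: 4
  2: 5, 6
  3: 4, 5, 6

Step 2: Greedily match left vertices, then look for augmenting paths:
  Match 1 -- 4
  Match 2 -- 5
  Match 3 -- 6
  No augmenting path remains.

Step 3: Verify this is maximum:
  Matching size 3 = min(|L|, |R|) = min(3, 3), which is an upper bound, so this matching is maximum.

Maximum matching: {(1,4), (2,5), (3,6)}
Size: 3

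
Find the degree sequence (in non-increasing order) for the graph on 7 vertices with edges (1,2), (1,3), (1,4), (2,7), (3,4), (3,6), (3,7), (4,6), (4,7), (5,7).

Step 1: Count edges incident to each vertex:
  deg(1) = 3 (neighbors: 2, 3, 4)
  deg(2) = 2 (neighbors: 1, 7)
  deg(3) = 4 (neighbors: 1, 4, 6, 7)
  deg(4) = 4 (neighbors: 1, 3, 6, 7)
  deg(5) = 1 (neighbors: 7)
  deg(6) = 2 (neighbors: 3, 4)
  deg(7) = 4 (neighbors: 2, 3, 4, 5)

Step 2: Sort degrees in non-increasing order:
  Degrees: [3, 2, 4, 4, 1, 2, 4] -> sorted: [4, 4, 4, 3, 2, 2, 1]

Degree sequence: [4, 4, 4, 3, 2, 2, 1]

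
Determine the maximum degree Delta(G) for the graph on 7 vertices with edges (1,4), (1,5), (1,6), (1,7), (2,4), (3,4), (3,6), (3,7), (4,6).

Step 1: Count edges incident to each vertex:
  deg(1) = 4 (neighbors: 4, 5, 6, 7)
  deg(2) = 1 (neighbors: 4)
  deg(3) = 3 (neighbors: 4, 6, 7)
  deg(4) = 4 (neighbors: 1, 2, 3, 6)
  deg(5) = 1 (neighbors: 1)
  deg(6) = 3 (neighbors: 1, 3, 4)
  deg(7) = 2 (neighbors: 1, 3)

Step 2: Find maximum:
  max(4, 1, 3, 4, 1, 3, 2) = 4 (vertex 1)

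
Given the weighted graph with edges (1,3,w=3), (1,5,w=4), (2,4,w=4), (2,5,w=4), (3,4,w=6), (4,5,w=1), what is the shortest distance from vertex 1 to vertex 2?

Step 1: Build adjacency list with weights:
  1: 3(w=3), 5(w=4)
  2: 4(w=4), 5(w=4)
  3: 1(w=3), 4(w=6)
  4: 2(w=4), 3(w=6), 5(w=1)
  5: 1(w=4), 2(w=4), 4(w=1)

Step 2: Apply Dijkstra's algorithm from vertex 1:
  Visit vertex 1 (distance=0)
    Update dist[3] = 3
    Update dist[5] = 4
  Visit vertex 3 (distance=3)
    Update dist[4] = 9
  Visit vertex 5 (distance=4)
    Update dist[2] = 8
    Update dist[4] = 5
  Visit vertex 4 (distance=5)
  Visit vertex 2 (distance=8)

Step 3: Shortest path: 1 -> 5 -> 2
Total weight: 4 + 4 = 8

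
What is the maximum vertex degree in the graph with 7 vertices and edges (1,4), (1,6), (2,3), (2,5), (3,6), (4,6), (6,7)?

Step 1: Count edges incident to each vertex:
  deg(1) = 2 (neighbors: 4, 6)
  deg(2) = 2 (neighbors: 3, 5)
  deg(3) = 2 (neighbors: 2, 6)
  deg(4) = 2 (neighbors: 1, 6)
  deg(5) = 1 (neighbors: 2)
  deg(6) = 4 (neighbors: 1, 3, 4, 7)
  deg(7) = 1 (neighbors: 6)

Step 2: Find maximum:
  max(2, 2, 2, 2, 1, 4, 1) = 4 (vertex 6)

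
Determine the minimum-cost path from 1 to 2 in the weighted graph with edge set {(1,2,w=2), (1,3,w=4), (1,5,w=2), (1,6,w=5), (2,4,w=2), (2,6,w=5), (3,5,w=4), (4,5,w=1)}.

Step 1: Build adjacency list with weights:
  1: 2(w=2), 3(w=4), 5(w=2), 6(w=5)
  2: 1(w=2), 4(w=2), 6(w=5)
  3: 1(w=4), 5(w=4)
  4: 2(w=2), 5(w=1)
  5: 1(w=2), 3(w=4), 4(w=1)
  6: 1(w=5), 2(w=5)

Step 2: Apply Dijkstra's algorithm from vertex 1:
  Visit vertex 1 (distance=0)
    Update dist[2] = 2
    Update dist[3] = 4
    Update dist[5] = 2
    Update dist[6] = 5
  Visit vertex 2 (distance=2)
    Update dist[4] = 4

Step 3: Shortest path: 1 -> 2
Total weight: 2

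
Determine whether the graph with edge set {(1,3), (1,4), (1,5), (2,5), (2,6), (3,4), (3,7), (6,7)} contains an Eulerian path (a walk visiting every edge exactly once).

Step 1: Find the degree of each vertex:
  deg(1) = 3
  deg(2) = 2
  deg(3) = 3
  deg(4) = 2
  deg(5) = 2
  deg(6) = 2
  deg(7) = 2

Step 2: Count vertices with odd degree:
  Odd-degree vertices: 1, 3 (2 total)

Step 3: Apply Euler's theorem:
  - Eulerian circuit exists iff graph is connected and all vertices have even degree
  - Eulerian path exists iff graph is connected and has 0 or 2 odd-degree vertices

Graph is connected with exactly 2 odd-degree vertices (1, 3).
Eulerian path exists (starting and ending at the odd-degree vertices), but no Eulerian circuit.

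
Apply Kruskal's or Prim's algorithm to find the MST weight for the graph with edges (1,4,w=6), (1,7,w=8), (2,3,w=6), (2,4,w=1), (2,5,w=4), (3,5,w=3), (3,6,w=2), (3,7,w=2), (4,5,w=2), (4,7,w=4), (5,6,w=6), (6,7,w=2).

Apply Kruskal's algorithm (sort edges by weight, add if no cycle):

Sorted edges by weight:
  (2,4) w=1
  (3,6) w=2
  (3,7) w=2
  (4,5) w=2
  (6,7) w=2
  (3,5) w=3
  (2,5) w=4
  (4,7) w=4
  (1,4) w=6
  (2,3) w=6
  (5,6) w=6
  (1,7) w=8

Add edge (2,4) w=1 -- no cycle. Running total: 1
Add edge (3,6) w=2 -- no cycle. Running total: 3
Add edge (3,7) w=2 -- no cycle. Running total: 5
Add edge (4,5) w=2 -- no cycle. Running total: 7
Skip edge (6,7) w=2 -- would create cycle
Add edge (3,5) w=3 -- no cycle. Running total: 10
Skip edge (2,5) w=4 -- would create cycle
Skip edge (4,7) w=4 -- would create cycle
Add edge (1,4) w=6 -- no cycle. Running total: 16

MST edges: (2,4,w=1), (3,6,w=2), (3,7,w=2), (4,5,w=2), (3,5,w=3), (1,4,w=6)
Total MST weight: 1 + 2 + 2 + 2 + 3 + 6 = 16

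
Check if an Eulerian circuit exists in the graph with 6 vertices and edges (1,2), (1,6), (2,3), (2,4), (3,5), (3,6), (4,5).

Step 1: Find the degree of each vertex:
  deg(1) = 2
  deg(2) = 3
  deg(3) = 3
  deg(4) = 2
  deg(5) = 2
  deg(6) = 2

Step 2: Count vertices with odd degree:
  Odd-degree vertices: 2, 3 (2 total)

Step 3: Apply Euler's theorem:
  - Eulerian circuit exists iff graph is connected and all vertices have even degree
  - Eulerian path exists iff graph is connected and has 0 or 2 odd-degree vertices

Graph is connected with exactly 2 odd-degree vertices (2, 3).
Eulerian path exists (starting and ending at the odd-degree vertices), but no Eulerian circuit.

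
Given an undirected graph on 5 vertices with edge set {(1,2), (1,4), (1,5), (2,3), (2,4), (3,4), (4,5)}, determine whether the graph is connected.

Step 1: Build adjacency list from edges:
  1: 2, 4, 5
  2: 1, 3, 4
  3: 2, 4
  4: 1, 2, 3, 5
  5: 1, 4

Step 2: Run BFS/DFS from vertex 1:
  Visited: {1, 2, 4, 5, 3}
  Reached 5 of 5 vertices

Step 3: All 5 vertices reached from vertex 1, so the graph is connected.
Answer: Yes, the graph is connected.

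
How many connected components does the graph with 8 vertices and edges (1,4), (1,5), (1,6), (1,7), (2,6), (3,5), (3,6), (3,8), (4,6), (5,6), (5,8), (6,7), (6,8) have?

Step 1: Build adjacency list from edges:
  1: 4, 5, 6, 7
  2: 6
  3: 5, 6, 8
  4: 1, 6
  5: 1, 3, 6, 8
  6: 1, 2, 3, 4, 5, 7, 8
  7: 1, 6
  8: 3, 5, 6

Step 2: Run BFS/DFS from vertex 1:
  Visited: {1, 4, 5, 6, 7, 3, 8, 2}
  Reached 8 of 8 vertices

Step 3: All 8 vertices reached from vertex 1, so the graph is connected.
Number of connected components: 1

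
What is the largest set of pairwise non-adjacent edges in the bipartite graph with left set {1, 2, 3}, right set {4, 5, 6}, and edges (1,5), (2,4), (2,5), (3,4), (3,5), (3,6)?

Step 1: List the neighbors of each left vertex:
  1: 5
  2: 4, 5
  3: 4, 5, 6

Step 2: Greedily match left vertices, then look for augmenting paths:
  Match 1 -- 5
  Match 2 -- 4
  Match 3 -- 6
  No augmenting path remains.

Step 3: Verify this is maximum:
  Matching size 3 = min(|L|, |R|) = min(3, 3), which is an upper bound, so this matching is maximum.

Maximum matching: {(1,5), (2,4), (3,6)}
Size: 3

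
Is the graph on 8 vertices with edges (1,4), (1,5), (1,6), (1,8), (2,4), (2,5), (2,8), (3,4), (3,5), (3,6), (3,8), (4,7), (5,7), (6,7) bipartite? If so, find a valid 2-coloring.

Step 1: Attempt 2-coloring using BFS:
  Start at vertex 1, assign color 0
  Color vertex 4 with color 1 (neighbor of 1)
  Color vertex 5 with color 1 (neighbor of 1)
  Color vertex 6 with color 1 (neighbor of 1)
  Color vertex 8 with color 1 (neighbor of 1)
  Color vertex 2 with color 0 (neighbor of 4)
  Color vertex 3 with color 0 (neighbor of 4)
  Color vertex 7 with color 0 (neighbor of 4)

Step 2: 2-coloring succeeded. No conflicts found.
  Set A (color 0): {1, 2, 3, 7}
  Set B (color 1): {4, 5, 6, 8}

The graph is bipartite with partition {1, 2, 3, 7}, {4, 5, 6, 8}.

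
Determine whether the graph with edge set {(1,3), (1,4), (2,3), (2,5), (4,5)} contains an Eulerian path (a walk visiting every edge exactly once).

Step 1: Find the degree of each vertex:
  deg(1) = 2
  deg(2) = 2
  deg(3) = 2
  deg(4) = 2
  deg(5) = 2

Step 2: Count vertices with odd degree:
  All vertices have even degree (0 odd-degree vertices)

Step 3: Apply Euler's theorem:
  - Eulerian circuit exists iff graph is connected and all vertices have even degree
  - Eulerian path exists iff graph is connected and has 0 or 2 odd-degree vertices

Graph is connected with 0 odd-degree vertices.
Both Eulerian circuit and Eulerian path exist.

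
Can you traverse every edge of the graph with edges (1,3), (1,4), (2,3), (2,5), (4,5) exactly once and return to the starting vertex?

Step 1: Find the degree of each vertex:
  deg(1) = 2
  deg(2) = 2
  deg(3) = 2
  deg(4) = 2
  deg(5) = 2

Step 2: Count vertices with odd degree:
  All vertices have even degree (0 odd-degree vertices)

Step 3: Apply Euler's theorem:
  - Eulerian circuit exists iff graph is connected and all vertices have even degree
  - Eulerian path exists iff graph is connected and has 0 or 2 odd-degree vertices

Graph is connected with 0 odd-degree vertices.
Both Eulerian circuit and Eulerian path exist.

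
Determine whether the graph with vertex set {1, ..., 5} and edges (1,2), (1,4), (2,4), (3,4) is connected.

Step 1: Build adjacency list from edges:
  1: 2, 4
  2: 1, 4
  3: 4
  4: 1, 2, 3
  5: (none)

Step 2: Run BFS/DFS from vertex 1:
  Visited: {1, 2, 4, 3}
  Reached 4 of 5 vertices

Step 3: Only 4 of 5 vertices reached. Graph is disconnected.
Connected components: {1, 2, 3, 4}, {5}
Answer: No, the graph is not connected (2 components).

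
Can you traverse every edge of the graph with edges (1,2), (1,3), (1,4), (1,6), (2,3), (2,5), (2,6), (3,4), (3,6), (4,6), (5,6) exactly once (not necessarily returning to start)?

Step 1: Find the degree of each vertex:
  deg(1) = 4
  deg(2) = 4
  deg(3) = 4
  deg(4) = 3
  deg(5) = 2
  deg(6) = 5

Step 2: Count vertices with odd degree:
  Odd-degree vertices: 4, 6 (2 total)

Step 3: Apply Euler's theorem:
  - Eulerian circuit exists iff graph is connected and all vertices have even degree
  - Eulerian path exists iff graph is connected and has 0 or 2 odd-degree vertices

Graph is connected with exactly 2 odd-degree vertices (4, 6).
Eulerian path exists (starting and ending at the odd-degree vertices), but no Eulerian circuit.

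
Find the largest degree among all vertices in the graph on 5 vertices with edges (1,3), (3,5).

Step 1: Count edges incident to each vertex:
  deg(1) = 1 (neighbors: 3)
  deg(2) = 0 (neighbors: none)
  deg(3) = 2 (neighbors: 1, 5)
  deg(4) = 0 (neighbors: none)
  deg(5) = 1 (neighbors: 3)

Step 2: Find maximum:
  max(1, 0, 2, 0, 1) = 2 (vertex 3)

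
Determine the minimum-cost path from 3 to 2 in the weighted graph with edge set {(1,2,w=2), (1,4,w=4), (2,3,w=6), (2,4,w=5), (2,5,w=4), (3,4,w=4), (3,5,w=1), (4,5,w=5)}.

Step 1: Build adjacency list with weights:
  1: 2(w=2), 4(w=4)
  2: 1(w=2), 3(w=6), 4(w=5), 5(w=4)
  3: 2(w=6), 4(w=4), 5(w=1)
  4: 1(w=4), 2(w=5), 3(w=4), 5(w=5)
  5: 2(w=4), 3(w=1), 4(w=5)

Step 2: Apply Dijkstra's algorithm from vertex 3:
  Visit vertex 3 (distance=0)
    Update dist[2] = 6
    Update dist[4] = 4
    Update dist[5] = 1
  Visit vertex 5 (distance=1)
    Update dist[2] = 5
  Visit vertex 4 (distance=4)
    Update dist[1] = 8
  Visit vertex 2 (distance=5)
    Update dist[1] = 7

Step 3: Shortest path: 3 -> 5 -> 2
Total weight: 1 + 4 = 5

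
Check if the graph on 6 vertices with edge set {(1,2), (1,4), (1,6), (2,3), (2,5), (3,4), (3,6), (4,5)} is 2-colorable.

Step 1: Attempt 2-coloring using BFS:
  Start at vertex 1, assign color 0
  Color vertex 2 with color 1 (neighbor of 1)
  Color vertex 4 with color 1 (neighbor of 1)
  Color vertex 6 with color 1 (neighbor of 1)
  Color vertex 3 with color 0 (neighbor of 2)
  Color vertex 5 with color 0 (neighbor of 2)

Step 2: 2-coloring succeeded. No conflicts found.
  Set A (color 0): {1, 3, 5}
  Set B (color 1): {2, 4, 6}

The graph is bipartite with partition {1, 3, 5}, {2, 4, 6}.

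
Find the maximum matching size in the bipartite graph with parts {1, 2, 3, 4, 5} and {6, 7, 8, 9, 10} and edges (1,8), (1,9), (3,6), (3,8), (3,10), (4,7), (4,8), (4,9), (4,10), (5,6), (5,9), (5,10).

Step 1: List the neighbors of each left vertex:
  1: 8, 9
  2: (none)
  3: 6, 8, 10
  4: 7, 8, 9, 10
  5: 6, 9, 10

Step 2: Greedily match left vertices, then look for augmenting paths:
  Match 1 -- 8
  Match 3 -- 6
  Match 4 -- 7
  Match 5 -- 9
  No augmenting path remains.

Step 3: Verify this is maximum:
  Matching has size 4. The vertex set {1, 3, 4, 5} covers every edge and has size 4; any matching has at most one edge per cover vertex, so 4 is maximum (König's theorem).

Maximum matching: {(1,8), (3,6), (4,7), (5,9)}
Size: 4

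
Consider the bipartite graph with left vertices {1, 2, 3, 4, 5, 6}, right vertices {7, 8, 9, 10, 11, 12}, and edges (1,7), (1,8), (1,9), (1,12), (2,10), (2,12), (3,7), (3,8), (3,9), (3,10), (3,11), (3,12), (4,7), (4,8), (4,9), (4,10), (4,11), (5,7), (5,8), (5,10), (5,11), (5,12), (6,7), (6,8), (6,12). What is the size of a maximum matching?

Step 1: List the neighbors of each left vertex:
  1: 7, 8, 9, 12
  2: 10, 12
  3: 7, 8, 9, 10, 11, 12
  4: 7, 8, 9, 10, 11
  5: 7, 8, 10, 11, 12
  6: 7, 8, 12

Step 2: Greedily match left vertices, then look for augmenting paths:
  Match 1 -- 7
  Match 2 -- 10
  Match 3 -- 8
  Match 4 -- 9
  Match 5 -- 11
  Match 6 -- 12
  No augmenting path remains.

Step 3: Verify this is maximum:
  Matching size 6 = min(|L|, |R|) = min(6, 6), which is an upper bound, so this matching is maximum.

Maximum matching: {(1,7), (2,10), (3,8), (4,9), (5,11), (6,12)}
Size: 6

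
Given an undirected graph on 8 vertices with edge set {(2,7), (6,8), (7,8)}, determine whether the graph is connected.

Step 1: Build adjacency list from edges:
  1: (none)
  2: 7
  3: (none)
  4: (none)
  5: (none)
  6: 8
  7: 2, 8
  8: 6, 7

Step 2: Run BFS/DFS from vertex 1:
  Visited: {1}
  Reached 1 of 8 vertices

Step 3: Only 1 of 8 vertices reached. Graph is disconnected.
Connected components: {1}, {2, 6, 7, 8}, {3}, {4}, {5}
Answer: No, the graph is not connected (5 components).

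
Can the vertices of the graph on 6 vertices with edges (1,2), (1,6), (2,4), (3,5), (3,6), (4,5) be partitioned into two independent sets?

Step 1: Attempt 2-coloring using BFS:
  Start at vertex 1, assign color 0
  Color vertex 2 with color 1 (neighbor of 1)
  Color vertex 6 with color 1 (neighbor of 1)
  Color vertex 4 with color 0 (neighbor of 2)
  Color vertex 3 with color 0 (neighbor of 6)
  Color vertex 5 with color 1 (neighbor of 4)

Step 2: 2-coloring succeeded. No conflicts found.
  Set A (color 0): {1, 3, 4}
  Set B (color 1): {2, 5, 6}

The graph is bipartite with partition {1, 3, 4}, {2, 5, 6}.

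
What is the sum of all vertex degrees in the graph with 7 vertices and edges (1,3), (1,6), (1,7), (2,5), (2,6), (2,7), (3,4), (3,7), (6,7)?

Step 1: Count edges incident to each vertex:
  deg(1) = 3 (neighbors: 3, 6, 7)
  deg(2) = 3 (neighbors: 5, 6, 7)
  deg(3) = 3 (neighbors: 1, 4, 7)
  deg(4) = 1 (neighbors: 3)
  deg(5) = 1 (neighbors: 2)
  deg(6) = 3 (neighbors: 1, 2, 7)
  deg(7) = 4 (neighbors: 1, 2, 3, 6)

Step 2: Sum all degrees:
  3 + 3 + 3 + 1 + 1 + 3 + 4 = 18

Verification: sum of degrees = 2 * |E| = 2 * 9 = 18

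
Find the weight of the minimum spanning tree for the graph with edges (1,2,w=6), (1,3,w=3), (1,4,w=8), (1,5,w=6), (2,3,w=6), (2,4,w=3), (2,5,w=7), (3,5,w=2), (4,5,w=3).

Apply Kruskal's algorithm (sort edges by weight, add if no cycle):

Sorted edges by weight:
  (3,5) w=2
  (1,3) w=3
  (2,4) w=3
  (4,5) w=3
  (1,5) w=6
  (1,2) w=6
  (2,3) w=6
  (2,5) w=7
  (1,4) w=8

Add edge (3,5) w=2 -- no cycle. Running total: 2
Add edge (1,3) w=3 -- no cycle. Running total: 5
Add edge (2,4) w=3 -- no cycle. Running total: 8
Add edge (4,5) w=3 -- no cycle. Running total: 11

MST edges: (3,5,w=2), (1,3,w=3), (2,4,w=3), (4,5,w=3)
Total MST weight: 2 + 3 + 3 + 3 = 11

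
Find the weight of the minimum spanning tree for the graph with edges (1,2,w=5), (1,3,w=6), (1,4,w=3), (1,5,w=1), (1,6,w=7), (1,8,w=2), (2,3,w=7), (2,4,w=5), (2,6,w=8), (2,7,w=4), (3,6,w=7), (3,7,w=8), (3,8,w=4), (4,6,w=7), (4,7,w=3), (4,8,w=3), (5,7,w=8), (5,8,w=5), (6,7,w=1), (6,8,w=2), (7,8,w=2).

Apply Kruskal's algorithm (sort edges by weight, add if no cycle):

Sorted edges by weight:
  (1,5) w=1
  (6,7) w=1
  (1,8) w=2
  (6,8) w=2
  (7,8) w=2
  (1,4) w=3
  (4,7) w=3
  (4,8) w=3
  (2,7) w=4
  (3,8) w=4
  (1,2) w=5
  (2,4) w=5
  (5,8) w=5
  (1,3) w=6
  (1,6) w=7
  (2,3) w=7
  (3,6) w=7
  (4,6) w=7
  (2,6) w=8
  (3,7) w=8
  (5,7) w=8

Add edge (1,5) w=1 -- no cycle. Running total: 1
Add edge (6,7) w=1 -- no cycle. Running total: 2
Add edge (1,8) w=2 -- no cycle. Running total: 4
Add edge (6,8) w=2 -- no cycle. Running total: 6
Skip edge (7,8) w=2 -- would create cycle
Add edge (1,4) w=3 -- no cycle. Running total: 9
Skip edge (4,7) w=3 -- would create cycle
Skip edge (4,8) w=3 -- would create cycle
Add edge (2,7) w=4 -- no cycle. Running total: 13
Add edge (3,8) w=4 -- no cycle. Running total: 17

MST edges: (1,5,w=1), (6,7,w=1), (1,8,w=2), (6,8,w=2), (1,4,w=3), (2,7,w=4), (3,8,w=4)
Total MST weight: 1 + 1 + 2 + 2 + 3 + 4 + 4 = 17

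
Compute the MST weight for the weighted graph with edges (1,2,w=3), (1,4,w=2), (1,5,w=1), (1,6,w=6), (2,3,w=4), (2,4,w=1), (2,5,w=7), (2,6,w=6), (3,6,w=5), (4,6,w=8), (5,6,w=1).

Apply Kruskal's algorithm (sort edges by weight, add if no cycle):

Sorted edges by weight:
  (1,5) w=1
  (2,4) w=1
  (5,6) w=1
  (1,4) w=2
  (1,2) w=3
  (2,3) w=4
  (3,6) w=5
  (1,6) w=6
  (2,6) w=6
  (2,5) w=7
  (4,6) w=8

Add edge (1,5) w=1 -- no cycle. Running total: 1
Add edge (2,4) w=1 -- no cycle. Running total: 2
Add edge (5,6) w=1 -- no cycle. Running total: 3
Add edge (1,4) w=2 -- no cycle. Running total: 5
Skip edge (1,2) w=3 -- would create cycle
Add edge (2,3) w=4 -- no cycle. Running total: 9

MST edges: (1,5,w=1), (2,4,w=1), (5,6,w=1), (1,4,w=2), (2,3,w=4)
Total MST weight: 1 + 1 + 1 + 2 + 4 = 9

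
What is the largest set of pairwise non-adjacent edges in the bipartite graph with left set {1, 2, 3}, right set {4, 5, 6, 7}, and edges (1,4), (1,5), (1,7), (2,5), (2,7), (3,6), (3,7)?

Step 1: List the neighbors of each left vertex:
  1: 4, 5, 7
  2: 5, 7
  3: 6, 7

Step 2: Greedily match left vertices, then look for augmenting paths:
  Match 1 -- 4
  Match 2 -- 5
  Match 3 -- 6
  No augmenting path remains.

Step 3: Verify this is maximum:
  Matching size 3 = min(|L|, |R|) = min(3, 4), which is an upper bound, so this matching is maximum.

Maximum matching: {(1,4), (2,5), (3,6)}
Size: 3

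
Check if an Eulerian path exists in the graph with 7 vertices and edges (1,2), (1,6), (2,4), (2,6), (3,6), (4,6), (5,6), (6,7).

Step 1: Find the degree of each vertex:
  deg(1) = 2
  deg(2) = 3
  deg(3) = 1
  deg(4) = 2
  deg(5) = 1
  deg(6) = 6
  deg(7) = 1

Step 2: Count vertices with odd degree:
  Odd-degree vertices: 2, 3, 5, 7 (4 total)

Step 3: Apply Euler's theorem:
  - Eulerian circuit exists iff graph is connected and all vertices have even degree
  - Eulerian path exists iff graph is connected and has 0 or 2 odd-degree vertices

Graph has 4 odd-degree vertices (need 0 or 2).
Neither Eulerian path nor Eulerian circuit exists.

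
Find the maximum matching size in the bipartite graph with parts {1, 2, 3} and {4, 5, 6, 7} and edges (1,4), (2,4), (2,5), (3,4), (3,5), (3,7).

Step 1: List the neighbors of each left vertex:
  1: 4
  2: 4, 5
  3: 4, 5, 7

Step 2: Greedily match left vertices, then look for augmenting paths:
  Match 1 -- 4
  Match 2 -- 5
  Match 3 -- 7
  No augmenting path remains.

Step 3: Verify this is maximum:
  Matching size 3 = min(|L|, |R|) = min(3, 4), which is an upper bound, so this matching is maximum.

Maximum matching: {(1,4), (2,5), (3,7)}
Size: 3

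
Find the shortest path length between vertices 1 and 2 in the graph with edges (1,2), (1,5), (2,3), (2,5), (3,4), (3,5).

Step 1: Build adjacency list:
  1: 2, 5
  2: 1, 3, 5
  3: 2, 4, 5
  4: 3
  5: 1, 2, 3

Step 2: BFS from vertex 1 to find shortest path to 2:
  vertex 2 reached at distance 1

Step 3: Shortest path: 1 -> 2
Path length: 1 edge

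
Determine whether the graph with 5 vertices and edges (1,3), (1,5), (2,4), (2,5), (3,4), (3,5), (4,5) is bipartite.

Step 1: Attempt 2-coloring using BFS:
  Start at vertex 1, assign color 0
  Color vertex 3 with color 1 (neighbor of 1)
  Color vertex 5 with color 1 (neighbor of 1)
  Color vertex 4 with color 0 (neighbor of 3)

Step 2: Conflict found! Vertices 3 and 5 are adjacent but have the same color.
This means the graph contains an odd cycle.

The graph is NOT bipartite.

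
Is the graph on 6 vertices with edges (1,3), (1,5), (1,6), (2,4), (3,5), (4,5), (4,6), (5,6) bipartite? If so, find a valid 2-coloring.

Step 1: Attempt 2-coloring using BFS:
  Start at vertex 1, assign color 0
  Color vertex 3 with color 1 (neighbor of 1)
  Color vertex 5 with color 1 (neighbor of 1)
  Color vertex 6 with color 1 (neighbor of 1)

Step 2: Conflict found! Vertices 3 and 5 are adjacent but have the same color.
This means the graph contains an odd cycle.

The graph is NOT bipartite.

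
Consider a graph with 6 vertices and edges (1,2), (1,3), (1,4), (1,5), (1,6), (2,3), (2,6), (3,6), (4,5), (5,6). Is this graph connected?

Step 1: Build adjacency list from edges:
  1: 2, 3, 4, 5, 6
  2: 1, 3, 6
  3: 1, 2, 6
  4: 1, 5
  5: 1, 4, 6
  6: 1, 2, 3, 5

Step 2: Run BFS/DFS from vertex 1:
  Visited: {1, 2, 3, 4, 5, 6}
  Reached 6 of 6 vertices

Step 3: All 6 vertices reached from vertex 1, so the graph is connected.
Answer: Yes, the graph is connected.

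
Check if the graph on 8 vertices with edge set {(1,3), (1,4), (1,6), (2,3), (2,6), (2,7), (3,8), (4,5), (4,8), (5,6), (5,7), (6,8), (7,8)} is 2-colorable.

Step 1: Attempt 2-coloring using BFS:
  Start at vertex 1, assign color 0
  Color vertex 3 with color 1 (neighbor of 1)
  Color vertex 4 with color 1 (neighbor of 1)
  Color vertex 6 with color 1 (neighbor of 1)
  Color vertex 2 with color 0 (neighbor of 3)
  Color vertex 8 with color 0 (neighbor of 3)
  Color vertex 5 with color 0 (neighbor of 4)
  Color vertex 7 with color 1 (neighbor of 2)

Step 2: 2-coloring succeeded. No conflicts found.
  Set A (color 0): {1, 2, 5, 8}
  Set B (color 1): {3, 4, 6, 7}

The graph is bipartite with partition {1, 2, 5, 8}, {3, 4, 6, 7}.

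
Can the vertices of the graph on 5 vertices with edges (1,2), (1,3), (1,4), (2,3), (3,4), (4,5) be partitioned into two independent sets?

Step 1: Attempt 2-coloring using BFS:
  Start at vertex 1, assign color 0
  Color vertex 2 with color 1 (neighbor of 1)
  Color vertex 3 with color 1 (neighbor of 1)
  Color vertex 4 with color 1 (neighbor of 1)

Step 2: Conflict found! Vertices 2 and 3 are adjacent but have the same color.
This means the graph contains an odd cycle.

The graph is NOT bipartite.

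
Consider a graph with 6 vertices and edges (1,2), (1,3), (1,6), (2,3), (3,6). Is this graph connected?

Step 1: Build adjacency list from edges:
  1: 2, 3, 6
  2: 1, 3
  3: 1, 2, 6
  4: (none)
  5: (none)
  6: 1, 3

Step 2: Run BFS/DFS from vertex 1:
  Visited: {1, 2, 3, 6}
  Reached 4 of 6 vertices

Step 3: Only 4 of 6 vertices reached. Graph is disconnected.
Connected components: {1, 2, 3, 6}, {4}, {5}
Answer: No, the graph is not connected (3 components).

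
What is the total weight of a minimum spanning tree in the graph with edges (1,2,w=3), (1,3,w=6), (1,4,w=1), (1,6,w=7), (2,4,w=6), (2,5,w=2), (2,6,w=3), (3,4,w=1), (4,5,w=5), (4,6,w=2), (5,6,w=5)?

Apply Kruskal's algorithm (sort edges by weight, add if no cycle):

Sorted edges by weight:
  (1,4) w=1
  (3,4) w=1
  (2,5) w=2
  (4,6) w=2
  (1,2) w=3
  (2,6) w=3
  (4,5) w=5
  (5,6) w=5
  (1,3) w=6
  (2,4) w=6
  (1,6) w=7

Add edge (1,4) w=1 -- no cycle. Running total: 1
Add edge (3,4) w=1 -- no cycle. Running total: 2
Add edge (2,5) w=2 -- no cycle. Running total: 4
Add edge (4,6) w=2 -- no cycle. Running total: 6
Add edge (1,2) w=3 -- no cycle. Running total: 9

MST edges: (1,4,w=1), (3,4,w=1), (2,5,w=2), (4,6,w=2), (1,2,w=3)
Total MST weight: 1 + 1 + 2 + 2 + 3 = 9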